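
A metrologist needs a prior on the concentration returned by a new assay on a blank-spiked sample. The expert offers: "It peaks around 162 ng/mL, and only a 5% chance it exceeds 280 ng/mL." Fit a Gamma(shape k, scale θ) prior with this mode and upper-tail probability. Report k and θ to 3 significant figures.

k ≈ 10.3, θ ≈ 17.4

Gamma(k,θ) with k>1 has mode (k−1)θ, so θ = 162/(k−1).
Need P(X < 280) = 0.95 with θ tied to k this way. Start at k = 2, θ = 162: P(X<280) ≈ 0.516.
Too low — raise k to concentrate. Iterating converges to k ≈ 10.3.
Then θ = 162/(10.3−1) ≈ 17.4.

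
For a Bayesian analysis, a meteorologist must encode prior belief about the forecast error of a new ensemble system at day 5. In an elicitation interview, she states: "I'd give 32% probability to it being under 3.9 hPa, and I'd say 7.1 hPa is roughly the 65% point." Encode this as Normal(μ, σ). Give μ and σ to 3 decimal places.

μ = 5.655, σ = 3.751

For Normal(μ,σ), the p-quantile is μ + z_p·σ. Here z_{0.32} = -0.4677, z_{0.65} = 0.3853.
So 3.9 = μ − 0.4677σ and 7.1 = μ + 0.3853σ.
Subtracting: σ = (7.1 − 3.9)/(0.3853 − (-0.4677)) = 3.751.
Then μ = 3.9 − (-0.4677)·3.751 = 5.655.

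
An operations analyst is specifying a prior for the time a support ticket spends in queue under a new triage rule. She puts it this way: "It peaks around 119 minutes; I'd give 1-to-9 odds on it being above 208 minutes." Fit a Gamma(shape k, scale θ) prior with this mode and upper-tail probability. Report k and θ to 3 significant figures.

Gamma(k,θ) with k>1 has mode (k−1)θ, so θ = 119/(k−1).
Need P(X < 208) = 0.9 with θ tied to k this way. Start at k = 2, θ = 119: P(X<208) ≈ 0.521.
Too low — raise k to concentrate. Iterating converges to k ≈ 7.09.
Then θ = 119/(7.09−1) ≈ 19.5.

k ≈ 7.09, θ ≈ 19.5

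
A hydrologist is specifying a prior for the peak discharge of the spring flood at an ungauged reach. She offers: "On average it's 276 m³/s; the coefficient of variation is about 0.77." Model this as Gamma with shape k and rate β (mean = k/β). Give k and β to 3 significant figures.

For Gamma(k, rate β): mean = k/β, variance = k/β², so CV = 1/√k.
CV = 0.77, hence k = 1/CV² = 1.69.
Then β = k/mean = 1.69/276 = 0.00611.

k ≈ 1.69, β ≈ 0.00611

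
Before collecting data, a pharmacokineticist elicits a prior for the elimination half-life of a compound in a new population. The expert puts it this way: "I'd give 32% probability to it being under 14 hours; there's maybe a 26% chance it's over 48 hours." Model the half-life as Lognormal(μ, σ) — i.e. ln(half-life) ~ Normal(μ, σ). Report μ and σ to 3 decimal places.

If T ~ Lognormal(μ,σ) then ln T ~ Normal(μ,σ), so the p-quantile of ln T is μ + z_p·σ.
ln(14) = 2.639 and ln(48) = 3.871; z_{0.32} = -0.4677, z_{0.74} = 0.6433.
σ = (3.871 − 2.639)/(0.6433 − (-0.4677)) = 1.109.
μ = 2.639 − (-0.4677)·1.109 = 3.158.

μ ≈ 3.158, σ ≈ 1.109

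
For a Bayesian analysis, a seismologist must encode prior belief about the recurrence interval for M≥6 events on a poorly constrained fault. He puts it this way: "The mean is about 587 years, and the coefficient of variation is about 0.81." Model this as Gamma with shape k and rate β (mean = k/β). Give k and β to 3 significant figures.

For Gamma(k, rate β): mean = k/β, variance = k/β², so CV = 1/√k.
CV = 0.81, hence k = 1/CV² = 1.52.
Then β = k/mean = 1.52/587 = 0.0026.

k ≈ 1.52, β ≈ 0.0026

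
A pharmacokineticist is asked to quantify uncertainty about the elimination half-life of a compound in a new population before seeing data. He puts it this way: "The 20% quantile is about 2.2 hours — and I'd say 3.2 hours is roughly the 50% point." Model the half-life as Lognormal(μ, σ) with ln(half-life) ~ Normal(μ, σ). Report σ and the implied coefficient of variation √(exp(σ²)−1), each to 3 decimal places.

σ ≈ 0.445, CV ≈ 0.468

If T ~ Lognormal(μ,σ) then ln T ~ Normal(μ,σ), so the p-quantile of ln T is μ + z_p·σ.
ln(2.2) = 0.7885 and ln(3.2) = 1.163; z_{0.2} = -0.8416, z_{0.5} = 0.
σ = (1.163 − 0.7885)/(0 − (-0.8416)) = 0.445.
μ = 0.7885 − (-0.8416)·0.445 = 1.163.
CV = √(exp(σ²)−1) = √(exp(0.1982)−1) = 0.468.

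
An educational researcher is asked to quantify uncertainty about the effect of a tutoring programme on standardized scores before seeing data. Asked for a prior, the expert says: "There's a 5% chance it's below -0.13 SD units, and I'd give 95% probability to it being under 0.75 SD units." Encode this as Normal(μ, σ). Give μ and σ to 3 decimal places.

For Normal(μ,σ), the p-quantile is μ + z_p·σ. Here z_{0.05} = -1.645, z_{0.95} = 1.645.
So -0.13 = μ − 1.645σ and 0.75 = μ + 1.645σ.
Subtracting: σ = (0.75 − -0.13)/(1.645 − (-1.645)) = 0.268.
Then μ = -0.13 − (-1.645)·0.268 = 0.310.

μ = 0.310, σ = 0.268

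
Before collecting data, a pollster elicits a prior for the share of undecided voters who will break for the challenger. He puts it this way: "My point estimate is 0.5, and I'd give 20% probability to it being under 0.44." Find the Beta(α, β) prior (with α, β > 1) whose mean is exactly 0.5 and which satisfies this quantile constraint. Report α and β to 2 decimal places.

With mean 0.5 fixed, write α = 0.5s, β = 0.5s where s = α+β.
Need P(θ < 0.44) = 0.2 under Beta(0.5s, 0.5s). Normal approximation: (q−m)/√(m(1−m)/s) ≈ z_{0.2} = -0.842, so s ≈ 0.5·0.5·(-0.842)²/(0.44−0.5)² = 49.2.
At s = 49.2: P(θ<0.44) ≈ 0.200. Adjusting to match 0.2 gives s ≈ 49.33.
So α = 0.5·49.33 ≈ 24.67, β = 0.5·49.33 ≈ 24.67.

α ≈ 24.67, β ≈ 24.67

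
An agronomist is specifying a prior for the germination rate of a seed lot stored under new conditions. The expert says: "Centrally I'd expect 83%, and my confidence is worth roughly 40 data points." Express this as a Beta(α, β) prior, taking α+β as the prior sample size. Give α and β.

α = 33.2, β = 6.8

Under the effective-sample-size interpretation, Beta(α, β) has prior mean α/(α+β) and prior sample size α+β.
So α+β = 40 and α/(α+β) = 0.83, giving α = 0.83·40 = 33.2 and β = 40 − 33.2 = 6.8.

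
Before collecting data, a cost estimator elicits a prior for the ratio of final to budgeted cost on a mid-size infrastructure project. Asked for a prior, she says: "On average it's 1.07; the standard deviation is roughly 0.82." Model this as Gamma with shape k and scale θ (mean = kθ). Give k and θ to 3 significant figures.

For Gamma(k, scale θ): mean = kθ, variance = kθ², so CV = 1/√k.
CV = SD/mean = 0.82/1.07 = 0.7664, hence k = 1/CV² = 1.7.
Then θ = mean/k = 1.07/1.7 = 0.628.

k ≈ 1.7, θ ≈ 0.628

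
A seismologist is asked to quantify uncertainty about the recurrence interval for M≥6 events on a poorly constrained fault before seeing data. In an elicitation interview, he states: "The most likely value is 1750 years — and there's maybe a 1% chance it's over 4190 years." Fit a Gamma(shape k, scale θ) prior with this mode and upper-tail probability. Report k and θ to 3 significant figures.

Gamma(k,θ) with k>1 has mode (k−1)θ, so θ = 1750/(k−1).
Need P(X < 4190) = 0.99 with θ tied to k this way. Start at k = 2, θ = 1750: P(X<4190) ≈ 0.690.
Too low — raise k to concentrate. Iterating converges to k ≈ 7.21.
Then θ = 1750/(7.21−1) ≈ 282.

k ≈ 7.21, θ ≈ 282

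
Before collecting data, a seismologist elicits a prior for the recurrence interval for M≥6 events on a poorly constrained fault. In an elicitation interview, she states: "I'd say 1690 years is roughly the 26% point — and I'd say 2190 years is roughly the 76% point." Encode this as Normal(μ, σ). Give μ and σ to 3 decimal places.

μ = 1928.338, σ = 370.467

The p-quantile of Normal(μ,σ) is μ + z_p·σ, with z_{0.26} = -0.6433 and z_{0.76} = 0.7063.
Eliminate σ: μ = (z₂·x₁ − z₁·x₂)/(z₂ − z₁) = (0.7063·1690 − (-0.6433)·2190)/1.35 = 1928.338.
Then σ = (x₂ − x₁)/(z₂ − z₁) = (2190 − 1690)/1.35 = 370.467.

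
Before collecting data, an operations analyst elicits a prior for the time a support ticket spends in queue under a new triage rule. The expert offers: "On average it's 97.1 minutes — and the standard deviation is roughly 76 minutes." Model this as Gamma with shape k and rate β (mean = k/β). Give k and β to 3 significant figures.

k ≈ 1.63, β ≈ 0.0168

For Gamma(k, rate β): mean = k/β, variance = k/β², so CV = 1/√k.
CV = SD/mean = 76/97.1 = 0.7827, hence k = 1/CV² = 1.63.
Then β = k/mean = 1.63/97.1 = 0.0168.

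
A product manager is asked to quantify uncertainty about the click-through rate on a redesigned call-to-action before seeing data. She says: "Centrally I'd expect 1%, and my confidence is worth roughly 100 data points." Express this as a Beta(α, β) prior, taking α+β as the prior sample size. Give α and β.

Under the effective-sample-size interpretation, Beta(α, β) has prior mean α/(α+β) and prior sample size α+β.
So α+β = 100 and α/(α+β) = 0.01, giving α = 0.01·100 = 1 and β = 100 − 1 = 99.

α = 1, β = 99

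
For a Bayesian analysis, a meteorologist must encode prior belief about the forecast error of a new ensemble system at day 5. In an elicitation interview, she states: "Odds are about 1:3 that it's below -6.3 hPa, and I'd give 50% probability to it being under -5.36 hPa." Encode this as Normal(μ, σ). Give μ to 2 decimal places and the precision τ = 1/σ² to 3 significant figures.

For Normal(μ,σ), the p-quantile is μ + z_p·σ. Here z_{0.25} = -0.6745, z_{0.5} = 0.
So -6.3 = μ − 0.6745σ and -5.36 = μ + 0σ.
Subtracting: σ = (-5.36 − -6.3)/(0 − (-0.6745)) = 1.39.
Then μ = -6.3 − (-0.6745)·1.39 = -5.36.
Precision τ = 1/σ² = 1/1.394² = 0.515.

μ = -5.36, τ = 0.515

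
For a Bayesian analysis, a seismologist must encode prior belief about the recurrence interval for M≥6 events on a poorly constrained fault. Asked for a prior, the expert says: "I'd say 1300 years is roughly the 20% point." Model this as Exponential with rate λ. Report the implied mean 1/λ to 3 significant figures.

mean ≈ 5830 years

P(T < 1300.0) = 1 − e^(−λ·1300.0) = 0.2, so λ = −ln(1−0.2)/1300.0 = −ln(0.8)/1300.0 = 0.000172.
Mean = 1/λ = 5830 years.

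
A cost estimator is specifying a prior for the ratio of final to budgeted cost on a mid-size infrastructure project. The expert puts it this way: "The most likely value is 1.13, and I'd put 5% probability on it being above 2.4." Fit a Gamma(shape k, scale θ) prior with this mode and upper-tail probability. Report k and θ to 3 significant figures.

k ≈ 5.86, θ ≈ 0.232

Gamma(k,θ) with k>1 has mode (k−1)θ, so θ = 1.13/(k−1).
Need P(X < 2.4) = 0.95 with θ tied to k this way. Start at k = 2, θ = 1.13: P(X<2.4) ≈ 0.626.
Too low — raise k to concentrate. Iterating converges to k ≈ 5.86.
Then θ = 1.13/(5.86−1) ≈ 0.232.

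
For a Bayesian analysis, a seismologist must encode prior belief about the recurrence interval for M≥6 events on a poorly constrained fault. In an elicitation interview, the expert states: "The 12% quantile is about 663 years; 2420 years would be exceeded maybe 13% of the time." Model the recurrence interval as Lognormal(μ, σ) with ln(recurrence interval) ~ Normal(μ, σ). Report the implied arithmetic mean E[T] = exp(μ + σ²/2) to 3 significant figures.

If T ~ Lognormal(μ,σ) then ln T ~ Normal(μ,σ), so the p-quantile of ln T is μ + z_p·σ.
ln(663) = 6.497 and ln(2420) = 7.792; z_{0.12} = -1.175, z_{0.87} = 1.126.
σ = (7.792 − 6.497)/(1.126 − (-1.175)) = 0.563.
μ = 6.497 − (-1.175)·0.563 = 7.158.
E[T] = exp(μ + σ²/2) = exp(7.158 + 0.1583) = 1500 years.

E[T] ≈ 1500 years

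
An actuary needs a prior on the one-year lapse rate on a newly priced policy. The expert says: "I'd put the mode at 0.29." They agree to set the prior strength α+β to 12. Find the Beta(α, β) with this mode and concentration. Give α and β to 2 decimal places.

For α,β > 1 the Beta mode is (α−1)/(α+β−2). With α+β = 12, the mode is (α−1)/10.
Set (α−1)/10 = 0.29 → α = 1 + 0.29·10 = 3.90.
β = 12 − α = 8.10.

α = 3.90, β = 8.10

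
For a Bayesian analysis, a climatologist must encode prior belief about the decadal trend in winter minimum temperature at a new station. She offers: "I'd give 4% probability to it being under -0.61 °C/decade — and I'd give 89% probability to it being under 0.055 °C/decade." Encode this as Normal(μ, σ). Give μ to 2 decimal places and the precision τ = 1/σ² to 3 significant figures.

μ = -0.22, τ = 20

The p-quantile of Normal(μ,σ) is μ + z_p·σ, with z_{0.04} = -1.751 and z_{0.89} = 1.227.
Eliminate σ: μ = (z₂·x₁ − z₁·x₂)/(z₂ − z₁) = (1.227·-0.61 − (-1.751)·0.055)/2.977 = -0.22.
Then σ = (x₂ − x₁)/(z₂ − z₁) = (0.055 − -0.61)/2.977 = 0.22.
Precision τ = 1/σ² = 1/0.2234² = 20.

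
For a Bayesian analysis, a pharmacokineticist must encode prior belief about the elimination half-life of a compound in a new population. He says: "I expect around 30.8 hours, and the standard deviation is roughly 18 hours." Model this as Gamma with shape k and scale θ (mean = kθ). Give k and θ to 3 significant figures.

k ≈ 2.93, θ ≈ 10.5

For Gamma(k, scale θ): mean = kθ, variance = kθ², so CV = 1/√k.
CV = SD/mean = 18/30.8 = 0.5844, hence k = 1/CV² = 2.93.
Then θ = mean/k = 30.8/2.93 = 10.5.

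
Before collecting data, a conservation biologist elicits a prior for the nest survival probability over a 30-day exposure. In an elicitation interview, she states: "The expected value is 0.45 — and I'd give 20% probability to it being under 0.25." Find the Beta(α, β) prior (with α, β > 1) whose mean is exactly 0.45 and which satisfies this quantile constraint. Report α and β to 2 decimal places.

α ≈ 2.04, β ≈ 2.49

With mean 0.45 fixed, write α = 0.45s, β = 0.55s where s = α+β.
Need P(θ < 0.25) = 0.2 under Beta(0.45s, 0.55s). Normal approximation: (q−m)/√(m(1−m)/s) ≈ z_{0.2} = -0.842, so s ≈ 0.45·0.55·(-0.842)²/(0.25−0.45)² = 4.4.
At s = 4.4: P(θ<0.25) ≈ 0.204. Adjusting to match 0.2 gives s ≈ 4.53.
So α = 0.45·4.53 ≈ 2.04, β = 0.55·4.53 ≈ 2.49.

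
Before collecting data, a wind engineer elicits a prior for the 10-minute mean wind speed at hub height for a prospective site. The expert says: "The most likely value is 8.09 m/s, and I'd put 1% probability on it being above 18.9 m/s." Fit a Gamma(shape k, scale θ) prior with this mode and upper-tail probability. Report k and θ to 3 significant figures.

k ≈ 7.61, θ ≈ 1.22

Gamma(k,θ) with k>1 has mode (k−1)θ, so θ = 8.09/(k−1).
Need P(X < 18.9) = 0.99 with θ tied to k this way. Start at k = 2, θ = 8.09: P(X<18.9) ≈ 0.677.
Too low — raise k to concentrate. Iterating converges to k ≈ 7.61.
Then θ = 8.09/(7.61−1) ≈ 1.22.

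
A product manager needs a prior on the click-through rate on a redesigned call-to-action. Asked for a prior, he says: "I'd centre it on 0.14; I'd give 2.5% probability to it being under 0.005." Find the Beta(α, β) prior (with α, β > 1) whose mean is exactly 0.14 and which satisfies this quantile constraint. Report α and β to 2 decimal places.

With mean 0.14 fixed, write α = 0.14s, β = 0.86s where s = α+β.
Need P(θ < 0.005) = 0.025 under Beta(0.14s, 0.86s). Normal approximation: (q−m)/√(m(1−m)/s) ≈ z_{0.025} = -1.96, so s ≈ 0.14·0.86·(-1.96)²/(0.005−0.14)² = 25.4.
At s = 25.4: P(θ<0.005) ≈ 0.000. Adjusting to match 0.025 gives s ≈ 7.63.
So α = 0.14·7.63 ≈ 1.07, β = 0.86·7.63 ≈ 6.56.

α ≈ 1.07, β ≈ 6.56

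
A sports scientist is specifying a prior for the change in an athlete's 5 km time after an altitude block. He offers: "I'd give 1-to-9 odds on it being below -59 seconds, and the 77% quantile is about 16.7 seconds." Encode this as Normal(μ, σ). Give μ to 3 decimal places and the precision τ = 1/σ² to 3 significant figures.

μ = -10.983, τ = 0.000712

The p-quantile of Normal(μ,σ) is μ + z_p·σ, with z_{0.1} = -1.282 and z_{0.77} = 0.7388.
Eliminate σ: μ = (z₂·x₁ − z₁·x₂)/(z₂ − z₁) = (0.7388·-59 − (-1.282)·16.7)/2.02 = -10.983.
Then σ = (x₂ − x₁)/(z₂ − z₁) = (16.7 − -59)/2.02 = 37.468.
Precision τ = 1/σ² = 1/37.47² = 0.000712.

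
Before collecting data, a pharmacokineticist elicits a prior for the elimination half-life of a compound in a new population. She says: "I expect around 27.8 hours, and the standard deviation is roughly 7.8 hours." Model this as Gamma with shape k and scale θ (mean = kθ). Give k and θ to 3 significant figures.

k ≈ 12.7, θ ≈ 2.19

For Gamma(k, scale θ): mean = kθ, variance = kθ², so CV = 1/√k.
CV = SD/mean = 7.8/27.8 = 0.2806, hence k = 1/CV² = 12.7.
Then θ = mean/k = 27.8/12.7 = 2.19.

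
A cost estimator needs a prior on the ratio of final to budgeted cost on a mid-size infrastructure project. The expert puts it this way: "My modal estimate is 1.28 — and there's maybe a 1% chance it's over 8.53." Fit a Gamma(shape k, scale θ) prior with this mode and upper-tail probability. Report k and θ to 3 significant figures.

Gamma(k,θ) with k>1 has mode (k−1)θ, so θ = 1.28/(k−1).
Need P(X < 8.53) = 0.99 with θ tied to k this way. Start at k = 2, θ = 1.28: P(X<8.53) ≈ 0.990.
Too high — lower k to spread out. Iterating converges to k ≈ 1.99.
Then θ = 1.28/(1.99−1) ≈ 1.29.

k ≈ 1.99, θ ≈ 1.29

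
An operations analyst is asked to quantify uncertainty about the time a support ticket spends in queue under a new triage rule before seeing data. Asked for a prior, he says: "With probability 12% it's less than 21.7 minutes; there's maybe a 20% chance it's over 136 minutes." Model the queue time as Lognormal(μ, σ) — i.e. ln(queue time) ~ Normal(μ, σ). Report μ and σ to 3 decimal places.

μ ≈ 4.147, σ ≈ 0.910

If T ~ Lognormal(μ,σ) then ln T ~ Normal(μ,σ), so the p-quantile of ln T is μ + z_p·σ.
ln(21.7) = 3.077 and ln(136) = 4.913; z_{0.12} = -1.175, z_{0.8} = 0.8416.
σ = (4.913 − 3.077)/(0.8416 − (-1.175)) = 0.910.
μ = 3.077 − (-1.175)·0.910 = 4.147.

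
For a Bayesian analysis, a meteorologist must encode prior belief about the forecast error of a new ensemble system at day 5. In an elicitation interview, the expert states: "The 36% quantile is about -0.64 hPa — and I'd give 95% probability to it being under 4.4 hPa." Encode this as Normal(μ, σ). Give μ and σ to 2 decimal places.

For Normal(μ,σ), the p-quantile is μ + z_p·σ. Here z_{0.36} = -0.3585, z_{0.95} = 1.645.
So -0.64 = μ − 0.3585σ and 4.4 = μ + 1.645σ.
Subtracting: σ = (4.4 − -0.64)/(1.645 − (-0.3585)) = 2.52.
Then μ = -0.64 − (-0.3585)·2.52 = 0.26.

μ = 0.26, σ = 2.52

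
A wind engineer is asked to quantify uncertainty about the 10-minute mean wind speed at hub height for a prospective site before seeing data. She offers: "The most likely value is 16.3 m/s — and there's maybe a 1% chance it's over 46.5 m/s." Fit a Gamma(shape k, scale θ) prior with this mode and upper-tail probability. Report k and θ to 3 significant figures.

Gamma(k,θ) with k>1 has mode (k−1)θ, so θ = 16.3/(k−1).
Need P(X < 46.5) = 0.99 with θ tied to k this way. Start at k = 2, θ = 16.3: P(X<46.5) ≈ 0.778.
Too low — raise k to concentrate. Iterating converges to k ≈ 5.15.
Then θ = 16.3/(5.15−1) ≈ 3.93.

k ≈ 5.15, θ ≈ 3.93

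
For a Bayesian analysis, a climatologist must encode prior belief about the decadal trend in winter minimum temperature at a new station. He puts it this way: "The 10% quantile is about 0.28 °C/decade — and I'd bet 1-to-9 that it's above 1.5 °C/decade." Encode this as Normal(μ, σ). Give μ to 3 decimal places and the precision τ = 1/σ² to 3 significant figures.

The p-quantile of Normal(μ,σ) is μ + z_p·σ, with z_{0.1} = -1.282 and z_{0.9} = 1.282.
Eliminate σ: μ = (z₂·x₁ − z₁·x₂)/(z₂ − z₁) = (1.282·0.28 − (-1.282)·1.5)/2.563 = 0.890.
Then σ = (x₂ − x₁)/(z₂ − z₁) = (1.5 − 0.28)/2.563 = 0.476.
Precision τ = 1/σ² = 1/0.476² = 4.41.

μ = 0.890, τ = 4.41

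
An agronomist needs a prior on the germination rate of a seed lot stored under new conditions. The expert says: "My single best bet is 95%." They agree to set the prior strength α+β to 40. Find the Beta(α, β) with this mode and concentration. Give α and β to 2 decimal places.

For α,β > 1 the Beta mode is (α−1)/(α+β−2). With α+β = 40, the mode is (α−1)/38.
Set (α−1)/38 = 0.95 → α = 1 + 0.95·38 = 37.10.
β = 40 − α = 2.90.

α = 37.10, β = 2.90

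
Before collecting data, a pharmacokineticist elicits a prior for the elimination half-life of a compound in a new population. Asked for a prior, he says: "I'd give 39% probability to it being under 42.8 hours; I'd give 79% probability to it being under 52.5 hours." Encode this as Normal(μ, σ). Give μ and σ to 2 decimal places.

μ = 45.30, σ = 8.93

The p-quantile of Normal(μ,σ) is μ + z_p·σ, with z_{0.39} = -0.2793 and z_{0.79} = 0.8064.
Eliminate σ: μ = (z₂·x₁ − z₁·x₂)/(z₂ − z₁) = (0.8064·42.8 − (-0.2793)·52.5)/1.086 = 45.30.
Then σ = (x₂ − x₁)/(z₂ − z₁) = (52.5 − 42.8)/1.086 = 8.93.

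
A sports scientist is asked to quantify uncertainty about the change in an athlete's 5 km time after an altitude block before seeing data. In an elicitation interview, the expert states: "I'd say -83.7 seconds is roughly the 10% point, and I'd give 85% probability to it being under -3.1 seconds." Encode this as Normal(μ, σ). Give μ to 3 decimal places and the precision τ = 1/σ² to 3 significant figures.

μ = -39.138, τ = 0.000827

The p-quantile of Normal(μ,σ) is μ + z_p·σ, with z_{0.1} = -1.282 and z_{0.85} = 1.036.
Eliminate σ: μ = (z₂·x₁ − z₁·x₂)/(z₂ − z₁) = (1.036·-83.7 − (-1.282)·-3.1)/2.318 = -39.138.
Then σ = (x₂ − x₁)/(z₂ − z₁) = (-3.1 − -83.7)/2.318 = 34.772.
Precision τ = 1/σ² = 1/34.77² = 0.000827.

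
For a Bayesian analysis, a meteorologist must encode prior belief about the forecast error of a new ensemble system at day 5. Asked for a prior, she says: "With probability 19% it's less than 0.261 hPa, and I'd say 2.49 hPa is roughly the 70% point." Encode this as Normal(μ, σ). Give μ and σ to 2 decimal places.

μ = 1.66, σ = 1.59

The p-quantile of Normal(μ,σ) is μ + z_p·σ, with z_{0.19} = -0.8779 and z_{0.7} = 0.5244.
Eliminate σ: μ = (z₂·x₁ − z₁·x₂)/(z₂ − z₁) = (0.5244·0.261 − (-0.8779)·2.49)/1.402 = 1.66.
Then σ = (x₂ − x₁)/(z₂ − z₁) = (2.49 − 0.261)/1.402 = 1.59.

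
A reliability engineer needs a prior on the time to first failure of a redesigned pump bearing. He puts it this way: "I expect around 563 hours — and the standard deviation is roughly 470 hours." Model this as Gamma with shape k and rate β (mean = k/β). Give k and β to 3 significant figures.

For Gamma(k, rate β): mean = k/β, variance = k/β², so CV = 1/√k.
CV = SD/mean = 470/563 = 0.8348, hence k = 1/CV² = 1.43.
Then β = k/mean = 1.43/563 = 0.00255.

k ≈ 1.43, β ≈ 0.00255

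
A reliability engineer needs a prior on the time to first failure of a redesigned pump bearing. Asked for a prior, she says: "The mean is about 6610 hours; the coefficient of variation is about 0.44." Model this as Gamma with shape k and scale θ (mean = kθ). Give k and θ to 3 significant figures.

For Gamma(k, scale θ): mean = kθ, variance = kθ², so CV = 1/√k.
CV = 0.44, hence k = 1/CV² = 5.17.
Then θ = mean/k = 6610/5.17 = 1280.

k ≈ 5.17, θ ≈ 1280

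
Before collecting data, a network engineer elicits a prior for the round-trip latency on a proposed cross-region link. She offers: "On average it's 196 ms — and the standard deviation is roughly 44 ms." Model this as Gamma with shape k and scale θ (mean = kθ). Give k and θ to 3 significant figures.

For Gamma(k, scale θ): mean = kθ, variance = kθ², so CV = 1/√k.
CV = SD/mean = 44/196 = 0.2245, hence k = 1/CV² = 19.8.
Then θ = mean/k = 196/19.8 = 9.88.

k ≈ 19.8, θ ≈ 9.88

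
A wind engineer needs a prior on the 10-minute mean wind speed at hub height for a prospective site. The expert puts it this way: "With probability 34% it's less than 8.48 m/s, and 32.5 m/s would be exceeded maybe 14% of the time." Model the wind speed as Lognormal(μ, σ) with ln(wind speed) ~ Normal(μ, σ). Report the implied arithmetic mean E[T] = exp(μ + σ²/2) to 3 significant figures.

E[T] ≈ 18.4 m/s

If T ~ Lognormal(μ,σ) then ln T ~ Normal(μ,σ), so the p-quantile of ln T is μ + z_p·σ.
ln(8.48) = 2.138 and ln(32.5) = 3.481; z_{0.34} = -0.4125, z_{0.86} = 1.08.
σ = (3.481 − 2.138)/(1.08 − (-0.4125)) = 0.900.
μ = 2.138 − (-0.4125)·0.900 = 2.509.
E[T] = exp(μ + σ²/2) = exp(2.509 + 0.4050) = 18.4 m/s.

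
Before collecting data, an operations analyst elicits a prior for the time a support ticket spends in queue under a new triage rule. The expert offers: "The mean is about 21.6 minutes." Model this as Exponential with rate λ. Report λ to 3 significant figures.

λ ≈ 0.0463

Exponential mean = 1/λ, so λ = 1/21.6 = 0.0463.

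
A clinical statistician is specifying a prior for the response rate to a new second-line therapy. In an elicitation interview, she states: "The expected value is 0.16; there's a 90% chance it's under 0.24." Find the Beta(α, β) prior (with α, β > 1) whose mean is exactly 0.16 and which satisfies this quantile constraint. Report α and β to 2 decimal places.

α ≈ 5.91, β ≈ 31.00

With mean 0.16 fixed, write α = 0.16s, β = 0.84s where s = α+β.
Need P(θ < 0.24) = 0.9 under Beta(0.16s, 0.84s). Normal approximation: (q−m)/√(m(1−m)/s) ≈ z_{0.9} = 1.28, so s ≈ 0.16·0.84·(1.28)²/(0.24−0.16)² = 34.5.
At s = 34.5: P(θ<0.24) ≈ 0.893. Adjusting to match 0.9 gives s ≈ 36.91.
So α = 0.16·36.91 ≈ 5.91, β = 0.84·36.91 ≈ 31.00.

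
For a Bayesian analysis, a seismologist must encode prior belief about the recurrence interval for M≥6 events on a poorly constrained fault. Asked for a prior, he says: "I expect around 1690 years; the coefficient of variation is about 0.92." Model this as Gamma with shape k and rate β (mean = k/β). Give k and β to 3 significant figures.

For Gamma(k, rate β): mean = k/β, variance = k/β², so CV = 1/√k.
CV = 0.92, hence k = 1/CV² = 1.18.
Then β = k/mean = 1.18/1690 = 0.000699.

k ≈ 1.18, β ≈ 0.000699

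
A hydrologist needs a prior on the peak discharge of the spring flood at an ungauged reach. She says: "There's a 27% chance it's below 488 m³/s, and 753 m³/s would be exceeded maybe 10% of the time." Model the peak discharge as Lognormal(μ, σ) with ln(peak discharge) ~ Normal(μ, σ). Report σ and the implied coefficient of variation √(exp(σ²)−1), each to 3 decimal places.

σ ≈ 0.229, CV ≈ 0.232

If T ~ Lognormal(μ,σ) then ln T ~ Normal(μ,σ), so the p-quantile of ln T is μ + z_p·σ.
ln(488) = 6.19 and ln(753) = 6.624; z_{0.27} = -0.6128, z_{0.9} = 1.282.
σ = (6.624 − 6.19)/(1.282 − (-0.6128)) = 0.229.
μ = 6.19 − (-0.6128)·0.229 = 6.331.
CV = √(exp(σ²)−1) = √(exp(0.0524)−1) = 0.232.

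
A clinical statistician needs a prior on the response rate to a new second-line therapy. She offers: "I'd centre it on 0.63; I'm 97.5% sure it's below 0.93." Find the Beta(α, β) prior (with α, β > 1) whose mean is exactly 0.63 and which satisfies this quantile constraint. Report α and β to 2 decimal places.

α ≈ 3.79, β ≈ 2.23

With mean 0.63 fixed, write α = 0.63s, β = 0.37s where s = α+β.
Need P(θ < 0.93) = 0.975 under Beta(0.63s, 0.37s). Normal approximation: (q−m)/√(m(1−m)/s) ≈ z_{0.975} = 1.96, so s ≈ 0.63·0.37·(1.96)²/(0.93−0.63)² = 9.9.
At s = 9.9: P(θ<0.93) ≈ 0.995. Adjusting to match 0.975 gives s ≈ 6.02.
So α = 0.63·6.02 ≈ 3.79, β = 0.37·6.02 ≈ 2.23.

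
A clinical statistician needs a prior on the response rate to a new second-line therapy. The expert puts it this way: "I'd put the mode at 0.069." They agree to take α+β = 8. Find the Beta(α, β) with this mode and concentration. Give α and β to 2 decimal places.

α = 1.41, β = 6.59

For α,β > 1 the Beta mode is (α−1)/(α+β−2). With α+β = 8, the mode is (α−1)/6.
Set (α−1)/6 = 0.069 → α = 1 + 0.069·6 = 1.41.
β = 8 − α = 6.59.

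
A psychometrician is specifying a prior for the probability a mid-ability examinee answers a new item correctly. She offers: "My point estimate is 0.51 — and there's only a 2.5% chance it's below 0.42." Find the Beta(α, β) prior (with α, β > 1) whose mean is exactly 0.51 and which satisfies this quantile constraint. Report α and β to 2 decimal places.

With mean 0.51 fixed, write α = 0.51s, β = 0.49s where s = α+β.
Need P(θ < 0.42) = 0.025 under Beta(0.51s, 0.49s). Normal approximation: (q−m)/√(m(1−m)/s) ≈ z_{0.025} = -1.96, so s ≈ 0.51·0.49·(-1.96)²/(0.42−0.51)² = 118.5.
At s = 118.5: P(θ<0.42) ≈ 0.025. Adjusting to match 0.025 gives s ≈ 117.51.
So α = 0.51·117.51 ≈ 59.93, β = 0.49·117.51 ≈ 57.58.

α ≈ 59.93, β ≈ 57.58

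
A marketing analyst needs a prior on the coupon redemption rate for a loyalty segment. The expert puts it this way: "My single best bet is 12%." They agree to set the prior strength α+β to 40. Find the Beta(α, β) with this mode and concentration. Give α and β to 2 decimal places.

For α,β > 1 the Beta mode is (α−1)/(α+β−2). With α+β = 40, the mode is (α−1)/38.
Set (α−1)/38 = 0.12 → α = 1 + 0.12·38 = 5.56.
β = 40 − α = 34.44.

α = 5.56, β = 34.44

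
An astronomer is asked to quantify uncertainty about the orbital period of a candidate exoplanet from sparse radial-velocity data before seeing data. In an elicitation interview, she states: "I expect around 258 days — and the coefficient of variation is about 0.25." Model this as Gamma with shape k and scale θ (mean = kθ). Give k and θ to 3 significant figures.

For Gamma(k, scale θ): mean = kθ, variance = kθ², so CV = 1/√k.
CV = 0.25, hence k = 1/CV² = 16.
Then θ = mean/k = 258/16 = 16.1.

k ≈ 16, θ ≈ 16.1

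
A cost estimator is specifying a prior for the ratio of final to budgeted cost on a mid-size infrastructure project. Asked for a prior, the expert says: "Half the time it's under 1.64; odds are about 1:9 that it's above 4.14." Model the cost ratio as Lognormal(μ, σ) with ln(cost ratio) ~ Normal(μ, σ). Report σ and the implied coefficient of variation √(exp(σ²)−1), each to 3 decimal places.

If T ~ Lognormal(μ,σ) then ln T ~ Normal(μ,σ), so the p-quantile of ln T is μ + z_p·σ.
ln(1.64) = 0.4947 and ln(4.14) = 1.421; z_{0.5} = 0, z_{0.9} = 1.282.
σ = (1.421 − 0.4947)/(1.282 − (0)) = 0.723.
μ = 0.4947 − (0)·0.723 = 0.495.
CV = √(exp(σ²)−1) = √(exp(0.5221)−1) = 0.828.

σ ≈ 0.723, CV ≈ 0.828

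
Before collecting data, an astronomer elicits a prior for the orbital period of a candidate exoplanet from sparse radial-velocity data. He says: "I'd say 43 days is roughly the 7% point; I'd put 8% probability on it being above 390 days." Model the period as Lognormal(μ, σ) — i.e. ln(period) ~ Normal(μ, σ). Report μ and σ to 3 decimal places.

If T ~ Lognormal(μ,σ) then ln T ~ Normal(μ,σ), so the p-quantile of ln T is μ + z_p·σ.
ln(43) = 3.761 and ln(390) = 5.966; z_{0.07} = -1.476, z_{0.92} = 1.405.
σ = (5.966 − 3.761)/(1.405 − (-1.476)) = 0.765.
μ = 3.761 − (-1.476)·0.765 = 4.891.

μ ≈ 4.891, σ ≈ 0.765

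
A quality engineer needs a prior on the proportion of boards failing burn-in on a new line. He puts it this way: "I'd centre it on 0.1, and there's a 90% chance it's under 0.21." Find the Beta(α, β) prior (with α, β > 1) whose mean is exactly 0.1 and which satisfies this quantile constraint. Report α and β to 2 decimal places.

α ≈ 1.32, β ≈ 11.90

With mean 0.1 fixed, write α = 0.1s, β = 0.9s where s = α+β.
Need P(θ < 0.21) = 0.9 under Beta(0.1s, 0.9s). Normal approximation: (q−m)/√(m(1−m)/s) ≈ z_{0.9} = 1.28, so s ≈ 0.1·0.9·(1.28)²/(0.21−0.1)² = 12.2.
At s = 12.2: P(θ<0.21) ≈ 0.894. Adjusting to match 0.9 gives s ≈ 13.22.
So α = 0.1·13.22 ≈ 1.32, β = 0.9·13.22 ≈ 11.90.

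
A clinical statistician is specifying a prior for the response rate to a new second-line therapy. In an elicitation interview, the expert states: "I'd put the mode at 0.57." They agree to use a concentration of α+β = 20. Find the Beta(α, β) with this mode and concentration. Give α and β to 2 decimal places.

For α,β > 1 the Beta mode is (α−1)/(α+β−2). With α+β = 20, the mode is (α−1)/18.
Set (α−1)/18 = 0.57 → α = 1 + 0.57·18 = 11.26.
β = 20 − α = 8.74.

α = 11.26, β = 8.74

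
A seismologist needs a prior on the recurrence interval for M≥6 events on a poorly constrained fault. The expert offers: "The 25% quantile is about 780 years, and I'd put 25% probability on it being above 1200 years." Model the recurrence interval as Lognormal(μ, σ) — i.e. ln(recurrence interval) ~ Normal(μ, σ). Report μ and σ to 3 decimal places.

If T ~ Lognormal(μ,σ) then ln T ~ Normal(μ,σ), so the p-quantile of ln T is μ + z_p·σ.
ln(780) = 6.659 and ln(1200) = 7.09; z_{0.25} = -0.6745, z_{0.75} = 0.6745.
σ = (7.09 − 6.659)/(0.6745 − (-0.6745)) = 0.319.
μ = 6.659 − (-0.6745)·0.319 = 6.875.

μ ≈ 6.875, σ ≈ 0.319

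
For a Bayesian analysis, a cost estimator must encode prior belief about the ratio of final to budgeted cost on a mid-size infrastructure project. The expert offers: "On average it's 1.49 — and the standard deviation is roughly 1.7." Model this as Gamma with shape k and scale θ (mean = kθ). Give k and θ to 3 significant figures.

For Gamma(k, scale θ): mean = kθ, variance = kθ², so CV = 1/√k.
CV = SD/mean = 1.7/1.49 = 1.141, hence k = 1/CV² = 0.768.
Then θ = mean/k = 1.49/0.768 = 1.94.

k ≈ 0.768, θ ≈ 1.94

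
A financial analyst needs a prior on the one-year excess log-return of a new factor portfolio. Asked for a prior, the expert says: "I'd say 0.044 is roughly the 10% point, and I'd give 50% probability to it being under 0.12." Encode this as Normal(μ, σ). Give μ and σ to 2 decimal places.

For Normal(μ,σ), the p-quantile is μ + z_p·σ. Here z_{0.1} = -1.282, z_{0.5} = 0.
So 0.044 = μ − 1.282σ and 0.12 = μ + 0σ.
Subtracting: σ = (0.12 − 0.044)/(0 − (-1.282)) = 0.06.
Then μ = 0.044 − (-1.282)·0.06 = 0.12.

μ = 0.12, σ = 0.06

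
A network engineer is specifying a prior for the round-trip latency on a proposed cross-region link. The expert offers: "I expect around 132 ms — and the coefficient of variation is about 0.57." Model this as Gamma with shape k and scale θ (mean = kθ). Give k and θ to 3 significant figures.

For Gamma(k, scale θ): mean = kθ, variance = kθ², so CV = 1/√k.
CV = 0.57, hence k = 1/CV² = 3.08.
Then θ = mean/k = 132/3.08 = 42.9.

k ≈ 3.08, θ ≈ 42.9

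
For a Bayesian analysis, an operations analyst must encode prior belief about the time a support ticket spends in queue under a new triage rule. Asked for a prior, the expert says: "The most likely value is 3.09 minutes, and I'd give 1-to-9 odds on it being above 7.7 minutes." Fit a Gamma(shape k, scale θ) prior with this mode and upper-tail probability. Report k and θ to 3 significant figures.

Gamma(k,θ) with k>1 has mode (k−1)θ, so θ = 3.09/(k−1).
Need P(X < 7.7) = 0.9 with θ tied to k this way. Start at k = 2, θ = 3.09: P(X<7.7) ≈ 0.711.
Too low — raise k to concentrate. Iterating converges to k ≈ 3.3.
Then θ = 3.09/(3.3−1) ≈ 1.34.

k ≈ 3.3, θ ≈ 1.34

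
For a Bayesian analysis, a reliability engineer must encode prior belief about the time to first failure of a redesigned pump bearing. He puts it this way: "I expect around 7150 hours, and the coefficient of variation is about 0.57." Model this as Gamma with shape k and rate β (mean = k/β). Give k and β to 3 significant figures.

For Gamma(k, rate β): mean = k/β, variance = k/β², so CV = 1/√k.
CV = 0.57, hence k = 1/CV² = 3.08.
Then β = k/mean = 3.08/7150 = 0.00043.

k ≈ 3.08, β ≈ 0.00043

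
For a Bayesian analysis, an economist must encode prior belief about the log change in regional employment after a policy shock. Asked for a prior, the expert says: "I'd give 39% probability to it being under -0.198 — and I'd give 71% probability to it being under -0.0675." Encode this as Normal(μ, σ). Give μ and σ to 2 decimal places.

μ = -0.15, σ = 0.16

The p-quantile of Normal(μ,σ) is μ + z_p·σ, with z_{0.39} = -0.2793 and z_{0.71} = 0.5534.
Eliminate σ: μ = (z₂·x₁ − z₁·x₂)/(z₂ − z₁) = (0.5534·-0.198 − (-0.2793)·-0.0675)/0.8327 = -0.15.
Then σ = (x₂ − x₁)/(z₂ − z₁) = (-0.0675 − -0.198)/0.8327 = 0.16.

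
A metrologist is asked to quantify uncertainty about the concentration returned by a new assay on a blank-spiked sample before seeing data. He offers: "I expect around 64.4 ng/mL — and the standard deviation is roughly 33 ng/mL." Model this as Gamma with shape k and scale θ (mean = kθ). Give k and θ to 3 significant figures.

For Gamma(k, scale θ): mean = kθ, variance = kθ², so CV = 1/√k.
CV = SD/mean = 33/64.4 = 0.5124, hence k = 1/CV² = 3.81.
Then θ = mean/k = 64.4/3.81 = 16.9.

k ≈ 3.81, θ ≈ 16.9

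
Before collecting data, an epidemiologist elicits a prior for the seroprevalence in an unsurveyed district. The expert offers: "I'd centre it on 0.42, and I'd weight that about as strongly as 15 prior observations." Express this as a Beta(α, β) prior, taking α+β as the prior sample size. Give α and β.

α = 6.3, β = 8.7

Under the effective-sample-size interpretation, Beta(α, β) has prior mean α/(α+β) and prior sample size α+β.
So α+β = 15 and α/(α+β) = 0.42, giving α = 0.42·15 = 6.3 and β = 15 − 6.3 = 8.7.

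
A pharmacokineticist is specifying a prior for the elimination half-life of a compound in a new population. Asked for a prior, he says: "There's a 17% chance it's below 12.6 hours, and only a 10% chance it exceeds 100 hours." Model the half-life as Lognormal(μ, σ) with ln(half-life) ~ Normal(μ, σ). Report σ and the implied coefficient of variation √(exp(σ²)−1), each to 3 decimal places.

If T ~ Lognormal(μ,σ) then ln T ~ Normal(μ,σ), so the p-quantile of ln T is μ + z_p·σ.
ln(12.6) = 2.534 and ln(100) = 4.605; z_{0.17} = -0.9542, z_{0.9} = 1.282.
σ = (4.605 − 2.534)/(1.282 − (-0.9542)) = 0.927.
μ = 2.534 − (-0.9542)·0.927 = 3.418.
CV = √(exp(σ²)−1) = √(exp(0.8585)−1) = 1.166.

σ ≈ 0.927, CV ≈ 1.166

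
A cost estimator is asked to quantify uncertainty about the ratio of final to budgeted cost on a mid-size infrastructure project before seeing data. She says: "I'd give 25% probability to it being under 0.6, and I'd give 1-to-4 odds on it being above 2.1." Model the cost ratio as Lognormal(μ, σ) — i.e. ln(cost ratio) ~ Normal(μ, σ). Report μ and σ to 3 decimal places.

μ ≈ 0.047, σ ≈ 0.826

If T ~ Lognormal(μ,σ) then ln T ~ Normal(μ,σ), so the p-quantile of ln T is μ + z_p·σ.
ln(0.6) = -0.5108 and ln(2.1) = 0.7419; z_{0.25} = -0.6745, z_{0.8} = 0.8416.
σ = (0.7419 − -0.5108)/(0.8416 − (-0.6745)) = 0.826.
μ = -0.5108 − (-0.6745)·0.826 = 0.047.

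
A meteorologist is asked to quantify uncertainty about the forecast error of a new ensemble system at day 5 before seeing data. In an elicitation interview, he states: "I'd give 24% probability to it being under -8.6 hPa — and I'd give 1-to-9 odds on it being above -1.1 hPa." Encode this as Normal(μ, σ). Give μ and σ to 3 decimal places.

For Normal(μ,σ), the p-quantile is μ + z_p·σ. Here z_{0.24} = -0.7063, z_{0.9} = 1.282.
So -8.6 = μ − 0.7063σ and -1.1 = μ + 1.282σ.
Subtracting: σ = (-1.1 − -8.6)/(1.282 − (-0.7063)) = 3.773.
Then μ = -8.6 − (-0.7063)·3.773 = -5.935.

μ = -5.935, σ = 3.773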